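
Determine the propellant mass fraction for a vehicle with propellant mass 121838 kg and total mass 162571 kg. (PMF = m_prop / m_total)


PMF = 121838 / 162571 = 0.749

0.749


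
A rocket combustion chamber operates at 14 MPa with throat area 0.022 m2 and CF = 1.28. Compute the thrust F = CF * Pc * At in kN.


F = 1.28 * 14e6 * 0.022 = 394240.0 N = 394.2 kN

394.2 kN


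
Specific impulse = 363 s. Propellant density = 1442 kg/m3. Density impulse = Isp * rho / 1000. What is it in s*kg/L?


rho*Isp = 363 * 1442 / 1000 = 523 s*kg/L

523 s*kg/L


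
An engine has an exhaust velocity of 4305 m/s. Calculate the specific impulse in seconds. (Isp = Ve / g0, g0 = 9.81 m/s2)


Isp = Ve / g0 = 4305 / 9.81 = 438.8 s

438.8 s


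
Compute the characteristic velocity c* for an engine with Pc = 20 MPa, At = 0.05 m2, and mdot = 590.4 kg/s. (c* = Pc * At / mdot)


c* = 20e6 * 0.05 / 590.4 = 1694 m/s

1694 m/s


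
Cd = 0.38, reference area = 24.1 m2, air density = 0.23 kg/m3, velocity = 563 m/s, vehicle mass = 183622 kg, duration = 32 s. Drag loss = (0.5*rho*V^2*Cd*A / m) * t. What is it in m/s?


D = 0.5 * 0.23 * 563^2 * 0.38 * 24.1 = 333822.24 N
a = 333822.24 / 183622 = 1.818 m/s2
dV = 1.818 * 32 = 58.2 m/s

58.2 m/s


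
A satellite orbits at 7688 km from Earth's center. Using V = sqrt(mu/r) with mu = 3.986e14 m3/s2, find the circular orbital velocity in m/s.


V = sqrt(3.986e14 / 7688000) = 7200 m/s

7200 m/s


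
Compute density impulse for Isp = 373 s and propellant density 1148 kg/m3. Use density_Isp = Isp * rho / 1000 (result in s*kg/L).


rho*Isp = 373 * 1148 / 1000 = 428 s*kg/L

428 s*kg/L


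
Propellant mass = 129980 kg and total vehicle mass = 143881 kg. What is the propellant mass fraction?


PMF = 129980 / 143881 = 0.903

0.903


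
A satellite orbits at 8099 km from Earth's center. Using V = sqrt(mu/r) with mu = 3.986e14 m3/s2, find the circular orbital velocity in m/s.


V = sqrt(3.986e14 / 8099000) = 7015 m/s

7015 m/s


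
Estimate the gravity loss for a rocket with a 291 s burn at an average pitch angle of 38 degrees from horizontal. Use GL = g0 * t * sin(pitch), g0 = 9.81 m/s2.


GL = 9.81 * 291 * sin(38 deg) = 1758 m/s

1758 m/s


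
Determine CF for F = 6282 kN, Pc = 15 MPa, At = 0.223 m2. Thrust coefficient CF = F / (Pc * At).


CF = 6282000 / (15e6 * 0.223) = 1.88

1.88


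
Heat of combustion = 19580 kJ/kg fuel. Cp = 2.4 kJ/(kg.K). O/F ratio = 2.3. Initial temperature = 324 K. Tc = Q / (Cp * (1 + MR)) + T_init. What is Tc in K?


Tc = 19580 / (2.4 * (1 + 2.3)) + 324 = 2796 K

2796 K


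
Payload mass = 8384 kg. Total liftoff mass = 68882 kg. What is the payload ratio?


PR = 8384 / 68882 = 0.1217

0.1217


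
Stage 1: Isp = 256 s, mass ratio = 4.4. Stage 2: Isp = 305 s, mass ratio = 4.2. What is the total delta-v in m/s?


dV1 = 256 * 9.81 * ln(4.4) = 3720.8 m/s
dV2 = 305 * 9.81 * ln(4.2) = 4293.8 m/s
Total dV = 3720.8 + 4293.8 = 8014.6 m/s ~ 8015 m/s

8015 m/s


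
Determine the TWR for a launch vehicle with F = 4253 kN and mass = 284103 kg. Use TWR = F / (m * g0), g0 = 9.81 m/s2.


TWR = 4253000 / (284103 * 9.81) = 1.53

1.53


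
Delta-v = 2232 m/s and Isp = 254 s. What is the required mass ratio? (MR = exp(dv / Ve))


Ve = 254 * 9.81 = 2491.74 m/s
MR = exp(2232 / 2491.74) = 2.449

2.449


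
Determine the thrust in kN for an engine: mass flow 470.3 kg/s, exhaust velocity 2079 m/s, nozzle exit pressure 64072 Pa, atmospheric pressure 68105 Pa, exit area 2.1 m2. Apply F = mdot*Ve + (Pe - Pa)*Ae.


F = 470.3 * 2079 + (64072 - 68105) * 2.1 = 969284.0 N = 969.3 kN

969.3 kN


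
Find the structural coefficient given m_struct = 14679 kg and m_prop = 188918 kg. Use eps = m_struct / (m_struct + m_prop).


eps = 14679 / (14679 + 188918) = 0.0721

0.0721


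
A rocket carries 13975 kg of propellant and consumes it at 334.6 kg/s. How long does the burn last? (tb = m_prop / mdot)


tb = 13975 / 334.6 = 41.8 s

41.8 s


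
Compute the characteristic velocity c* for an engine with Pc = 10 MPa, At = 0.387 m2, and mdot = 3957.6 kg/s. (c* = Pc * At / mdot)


c* = 10e6 * 0.387 / 3957.6 = 978 m/s

978 m/s


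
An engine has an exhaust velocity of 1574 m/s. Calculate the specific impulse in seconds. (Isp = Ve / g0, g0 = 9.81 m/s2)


Isp = Ve / g0 = 1574 / 9.81 = 160.4 s

160.4 s


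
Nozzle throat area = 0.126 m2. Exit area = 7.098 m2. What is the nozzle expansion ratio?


AR = 7.098 / 0.126 = 56.3

56.3


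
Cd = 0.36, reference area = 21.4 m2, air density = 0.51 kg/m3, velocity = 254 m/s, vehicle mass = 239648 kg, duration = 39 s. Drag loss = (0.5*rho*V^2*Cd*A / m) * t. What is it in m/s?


D = 0.5 * 0.51 * 254^2 * 0.36 * 21.4 = 126742.97 N
a = 126742.97 / 239648 = 0.5289 m/s2
dV = 0.5289 * 39 = 20.6 m/s

20.6 m/s


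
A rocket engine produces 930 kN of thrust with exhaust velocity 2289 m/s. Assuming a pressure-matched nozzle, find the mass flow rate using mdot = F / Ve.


mdot = F / Ve = 930000 / 2289 = 406.3 kg/s

406.3 kg/s


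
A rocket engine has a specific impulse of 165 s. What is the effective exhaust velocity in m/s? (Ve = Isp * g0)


Ve = Isp * g0 = 165 * 9.81 = 1618.7 m/s

1618.7 m/s


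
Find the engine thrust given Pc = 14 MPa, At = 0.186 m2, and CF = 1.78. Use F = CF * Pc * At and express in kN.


F = 1.78 * 14e6 * 0.186 = 4.6351e+06 N = 4635.1 kN

4635.1 kN


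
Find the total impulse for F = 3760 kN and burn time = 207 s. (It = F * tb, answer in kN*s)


It = 3760 * 207 = 778320 kN*s

778320 kN*s


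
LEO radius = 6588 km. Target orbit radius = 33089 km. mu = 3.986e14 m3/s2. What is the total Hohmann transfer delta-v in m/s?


V1 = sqrt(mu/r1) = 7778.43 m/s
dV1 = V1*(sqrt(2*r2/(r1+r2)) - 1) = 2267.25 m/s
V2 = sqrt(mu/r2) = 3470.78 m/s
dV2 = V2*(1 - sqrt(2*r1/(r1+r2))) = 1470.69 m/s
Total dV = 3738 m/s

3738 m/s


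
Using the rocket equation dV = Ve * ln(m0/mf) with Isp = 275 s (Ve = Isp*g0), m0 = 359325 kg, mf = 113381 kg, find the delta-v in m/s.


Ve = 275 * 9.81 = 2697.75 m/s
dV = 2697.75 * ln(359325/113381) = 3112 m/s

3112 m/s


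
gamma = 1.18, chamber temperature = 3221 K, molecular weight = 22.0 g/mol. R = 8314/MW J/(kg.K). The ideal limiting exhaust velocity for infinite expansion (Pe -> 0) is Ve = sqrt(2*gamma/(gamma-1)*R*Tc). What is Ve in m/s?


R = 8314 / 22.0 = 377.91 J/(kg.K)
Ve = sqrt(2 * 1.18 / (1.18 - 1) * 377.91 * 3221) = 3995 m/s

3995 m/s


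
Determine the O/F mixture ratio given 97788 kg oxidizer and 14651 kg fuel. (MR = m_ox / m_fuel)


MR = 97788 / 14651 = 6.67

6.67


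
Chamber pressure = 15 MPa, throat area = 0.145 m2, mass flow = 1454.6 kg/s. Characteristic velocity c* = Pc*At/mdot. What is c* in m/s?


c* = 15e6 * 0.145 / 1454.6 = 1495 m/s

1495 m/s


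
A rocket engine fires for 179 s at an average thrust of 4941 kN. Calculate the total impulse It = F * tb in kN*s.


It = 4941 * 179 = 884439 kN*s

884439 kN*s


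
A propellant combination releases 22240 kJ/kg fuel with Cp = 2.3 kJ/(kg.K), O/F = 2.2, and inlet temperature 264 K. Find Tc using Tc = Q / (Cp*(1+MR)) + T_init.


Tc = 22240 / (2.3 * (1 + 2.2)) + 264 = 3286 K

3286 K


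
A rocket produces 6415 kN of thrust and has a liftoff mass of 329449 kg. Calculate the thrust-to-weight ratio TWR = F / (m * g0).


TWR = 6415000 / (329449 * 9.81) = 1.98

1.98


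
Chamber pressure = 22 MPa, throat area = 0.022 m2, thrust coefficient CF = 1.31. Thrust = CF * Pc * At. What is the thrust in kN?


F = 1.31 * 22e6 * 0.022 = 634040.0 N = 634.0 kN

634.0 kN


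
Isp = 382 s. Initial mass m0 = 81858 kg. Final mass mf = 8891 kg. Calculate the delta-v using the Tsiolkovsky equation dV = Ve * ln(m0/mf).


Ve = 382 * 9.81 = 3747.42 m/s
dV = 3747.42 * ln(81858/8891) = 8319 m/s

8319 m/s


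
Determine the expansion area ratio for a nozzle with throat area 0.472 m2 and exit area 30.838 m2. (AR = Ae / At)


AR = 30.838 / 0.472 = 65.3

65.3


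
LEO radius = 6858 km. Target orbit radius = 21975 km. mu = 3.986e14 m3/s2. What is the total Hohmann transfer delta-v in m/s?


V1 = sqrt(mu/r1) = 7623.77 m/s
dV1 = V1*(sqrt(2*r2/(r1+r2)) - 1) = 1788.72 m/s
V2 = sqrt(mu/r2) = 4258.97 m/s
dV2 = V2*(1 - sqrt(2*r1/(r1+r2))) = 1321.5 m/s
Total dV = 3110 m/s

3110 m/s


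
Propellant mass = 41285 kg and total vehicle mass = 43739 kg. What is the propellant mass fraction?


PMF = 41285 / 43739 = 0.944

0.944


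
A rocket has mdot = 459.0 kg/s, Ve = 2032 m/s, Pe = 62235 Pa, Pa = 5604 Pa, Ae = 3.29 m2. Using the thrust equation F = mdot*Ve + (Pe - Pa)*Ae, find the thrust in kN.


F = 459.0 * 2032 + (62235 - 5604) * 3.29 = 1.1190e+06 N = 1119.0 kN

1119.0 kN


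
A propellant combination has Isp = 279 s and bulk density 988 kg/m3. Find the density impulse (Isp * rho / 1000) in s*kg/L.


rho*Isp = 279 * 988 / 1000 = 276 s*kg/L

276 s*kg/L


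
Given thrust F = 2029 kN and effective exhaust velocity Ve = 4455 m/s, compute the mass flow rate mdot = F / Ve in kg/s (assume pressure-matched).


mdot = F / Ve = 2029000 / 4455 = 455.4 kg/s

455.4 kg/s


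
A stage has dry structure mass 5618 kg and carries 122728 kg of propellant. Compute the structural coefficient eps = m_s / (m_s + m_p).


eps = 5618 / (5618 + 122728) = 0.0438

0.0438


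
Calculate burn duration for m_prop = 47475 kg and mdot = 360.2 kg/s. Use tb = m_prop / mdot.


tb = 47475 / 360.2 = 131.8 s

131.8 s


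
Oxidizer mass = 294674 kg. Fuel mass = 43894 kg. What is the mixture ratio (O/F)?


MR = 294674 / 43894 = 6.71

6.71


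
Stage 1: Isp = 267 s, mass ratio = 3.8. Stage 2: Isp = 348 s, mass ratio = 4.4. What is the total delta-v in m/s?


dV1 = 267 * 9.81 * ln(3.8) = 3496.7 m/s
dV2 = 348 * 9.81 * ln(4.4) = 5058.0 m/s
Total dV = 3496.7 + 5058.0 = 8554.7 m/s ~ 8555 m/s

8555 m/s


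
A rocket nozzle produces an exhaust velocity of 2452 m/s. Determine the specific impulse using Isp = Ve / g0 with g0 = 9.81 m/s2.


Isp = Ve / g0 = 2452 / 9.81 = 249.9 s

249.9 s


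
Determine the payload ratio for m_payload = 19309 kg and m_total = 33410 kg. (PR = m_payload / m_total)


PR = 19309 / 33410 = 0.5779

0.5779


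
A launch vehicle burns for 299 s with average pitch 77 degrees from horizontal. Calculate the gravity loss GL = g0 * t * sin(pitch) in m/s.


GL = 9.81 * 299 * sin(77 deg) = 2858 m/s

2858 m/s


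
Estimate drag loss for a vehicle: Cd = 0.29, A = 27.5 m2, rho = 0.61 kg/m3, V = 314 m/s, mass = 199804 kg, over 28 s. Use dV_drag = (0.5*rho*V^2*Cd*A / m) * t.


D = 0.5 * 0.61 * 314^2 * 0.29 * 27.5 = 239822.45 N
a = 239822.45 / 199804 = 1.2003 m/s2
dV = 1.2003 * 28 = 33.6 m/s

33.6 m/s


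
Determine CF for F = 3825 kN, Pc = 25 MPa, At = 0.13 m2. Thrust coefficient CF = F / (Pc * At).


CF = 3825000 / (25e6 * 0.13) = 1.18

1.18


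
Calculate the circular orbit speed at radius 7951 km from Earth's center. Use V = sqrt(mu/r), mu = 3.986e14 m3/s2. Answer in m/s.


V = sqrt(3.986e14 / 7951000) = 7080 m/s

7080 m/s


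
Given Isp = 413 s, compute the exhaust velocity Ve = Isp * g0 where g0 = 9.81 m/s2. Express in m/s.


Ve = Isp * g0 = 413 * 9.81 = 4051.5 m/s

4051.5 m/s


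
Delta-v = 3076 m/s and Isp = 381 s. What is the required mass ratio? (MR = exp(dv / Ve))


Ve = 381 * 9.81 = 3737.61 m/s
MR = exp(3076 / 3737.61) = 2.277

2.277


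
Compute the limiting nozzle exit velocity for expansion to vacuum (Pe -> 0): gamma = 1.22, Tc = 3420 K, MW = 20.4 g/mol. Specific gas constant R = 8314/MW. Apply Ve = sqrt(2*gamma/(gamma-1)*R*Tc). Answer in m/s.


R = 8314 / 20.4 = 407.55 J/(kg.K)
Ve = sqrt(2 * 1.22 / (1.22 - 1) * 407.55 * 3420) = 3932 m/s

3932 m/s


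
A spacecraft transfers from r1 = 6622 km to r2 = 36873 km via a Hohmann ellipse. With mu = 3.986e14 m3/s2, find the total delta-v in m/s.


V1 = sqrt(mu/r1) = 7758.43 m/s
dV1 = V1*(sqrt(2*r2/(r1+r2)) - 1) = 2343.94 m/s
V2 = sqrt(mu/r2) = 3287.87 m/s
dV2 = V2*(1 - sqrt(2*r1/(r1+r2))) = 1473.59 m/s
Total dV = 3818 m/s

3818 m/s


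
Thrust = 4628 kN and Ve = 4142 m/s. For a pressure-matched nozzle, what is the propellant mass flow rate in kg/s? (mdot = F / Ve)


mdot = F / Ve = 4628000 / 4142 = 1117.3 kg/s

1117.3 kg/s


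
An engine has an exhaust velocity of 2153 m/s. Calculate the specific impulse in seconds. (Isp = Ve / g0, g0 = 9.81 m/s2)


Isp = Ve / g0 = 2153 / 9.81 = 219.5 s

219.5 s


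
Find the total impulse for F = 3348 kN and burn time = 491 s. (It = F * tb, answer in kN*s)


It = 3348 * 491 = 1643868 kN*s

1643868 kN*s


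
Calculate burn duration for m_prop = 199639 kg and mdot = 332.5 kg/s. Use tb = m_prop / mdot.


tb = 199639 / 332.5 = 600.4 s

600.4 s


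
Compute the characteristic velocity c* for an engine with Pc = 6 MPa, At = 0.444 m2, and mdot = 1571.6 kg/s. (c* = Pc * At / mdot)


c* = 6e6 * 0.444 / 1571.6 = 1695 m/s

1695 m/s


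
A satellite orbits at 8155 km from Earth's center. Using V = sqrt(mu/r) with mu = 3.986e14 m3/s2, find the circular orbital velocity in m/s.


V = sqrt(3.986e14 / 8155000) = 6991 m/s

6991 m/s


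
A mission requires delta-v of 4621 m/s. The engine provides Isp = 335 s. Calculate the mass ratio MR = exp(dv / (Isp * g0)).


Ve = 335 * 9.81 = 3286.35 m/s
MR = exp(4621 / 3286.35) = 4.08

4.08


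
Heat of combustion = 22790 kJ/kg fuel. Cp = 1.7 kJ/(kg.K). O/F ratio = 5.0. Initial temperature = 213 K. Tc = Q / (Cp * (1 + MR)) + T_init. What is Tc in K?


Tc = 22790 / (1.7 * (1 + 5.0)) + 213 = 2447 K

2447 K


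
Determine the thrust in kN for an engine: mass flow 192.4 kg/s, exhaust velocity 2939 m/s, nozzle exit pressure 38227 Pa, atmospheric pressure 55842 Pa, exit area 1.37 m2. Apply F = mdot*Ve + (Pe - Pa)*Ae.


F = 192.4 * 2939 + (38227 - 55842) * 1.37 = 541331.0 N = 541.3 kN

541.3 kN


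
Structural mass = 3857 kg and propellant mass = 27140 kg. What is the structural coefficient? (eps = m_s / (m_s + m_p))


eps = 3857 / (3857 + 27140) = 0.1244

0.1244


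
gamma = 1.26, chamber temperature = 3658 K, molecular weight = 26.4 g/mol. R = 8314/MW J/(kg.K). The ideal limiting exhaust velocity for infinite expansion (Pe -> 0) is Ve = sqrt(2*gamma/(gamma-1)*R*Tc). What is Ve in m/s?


R = 8314 / 26.4 = 314.92 J/(kg.K)
Ve = sqrt(2 * 1.26 / (1.26 - 1) * 314.92 * 3658) = 3341 m/s

3341 m/s


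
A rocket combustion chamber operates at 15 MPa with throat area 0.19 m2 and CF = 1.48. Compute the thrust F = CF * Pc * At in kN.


F = 1.48 * 15e6 * 0.19 = 4.2180e+06 N = 4218.0 kN

4218.0 kN


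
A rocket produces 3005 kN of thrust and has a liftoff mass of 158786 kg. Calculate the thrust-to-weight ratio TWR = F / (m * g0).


TWR = 3005000 / (158786 * 9.81) = 1.93

1.93


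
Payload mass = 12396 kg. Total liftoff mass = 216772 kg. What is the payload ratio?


PR = 12396 / 216772 = 0.0572

0.0572


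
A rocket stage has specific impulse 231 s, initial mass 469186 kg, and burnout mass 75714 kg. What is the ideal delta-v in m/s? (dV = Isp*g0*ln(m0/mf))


Ve = 231 * 9.81 = 2266.11 m/s
dV = 2266.11 * ln(469186/75714) = 4133 m/s

4133 m/s


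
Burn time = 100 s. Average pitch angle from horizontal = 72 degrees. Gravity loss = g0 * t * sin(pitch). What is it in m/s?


GL = 9.81 * 100 * sin(72 deg) = 933 m/s

933 m/s


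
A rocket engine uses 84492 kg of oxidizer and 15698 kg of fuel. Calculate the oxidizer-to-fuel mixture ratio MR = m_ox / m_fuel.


MR = 84492 / 15698 = 5.38

5.38


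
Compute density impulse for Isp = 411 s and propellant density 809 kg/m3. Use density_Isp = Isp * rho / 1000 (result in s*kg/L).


rho*Isp = 411 * 809 / 1000 = 332 s*kg/L

332 s*kg/L


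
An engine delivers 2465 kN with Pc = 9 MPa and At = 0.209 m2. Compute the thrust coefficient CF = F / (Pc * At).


CF = 2465000 / (9e6 * 0.209) = 1.31

1.31


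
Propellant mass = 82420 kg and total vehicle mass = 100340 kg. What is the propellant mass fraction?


PMF = 82420 / 100340 = 0.821

0.821


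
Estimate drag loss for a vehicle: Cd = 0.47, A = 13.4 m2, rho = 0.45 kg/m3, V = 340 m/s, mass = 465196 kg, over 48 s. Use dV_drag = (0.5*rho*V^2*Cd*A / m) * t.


D = 0.5 * 0.45 * 340^2 * 0.47 * 13.4 = 163810.98 N
a = 163810.98 / 465196 = 0.3521 m/s2
dV = 0.3521 * 48 = 16.9 m/s

16.9 m/s


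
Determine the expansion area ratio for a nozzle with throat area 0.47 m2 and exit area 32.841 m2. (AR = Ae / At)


AR = 32.841 / 0.47 = 69.9

69.9


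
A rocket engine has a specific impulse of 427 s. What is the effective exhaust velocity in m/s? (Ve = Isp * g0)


Ve = Isp * g0 = 427 * 9.81 = 4188.9 m/s

4188.9 m/s


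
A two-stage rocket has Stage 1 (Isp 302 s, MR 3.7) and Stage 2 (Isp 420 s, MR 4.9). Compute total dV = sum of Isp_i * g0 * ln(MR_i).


dV1 = 302 * 9.81 * ln(3.7) = 3876.1 m/s
dV2 = 420 * 9.81 * ln(4.9) = 6548.0 m/s
Total dV = 3876.1 + 6548.0 = 10424.1 m/s ~ 10424 m/s

10424 m/s


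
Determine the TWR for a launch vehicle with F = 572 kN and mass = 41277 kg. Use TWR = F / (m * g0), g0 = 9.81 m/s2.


TWR = 572000 / (41277 * 9.81) = 1.41

1.41


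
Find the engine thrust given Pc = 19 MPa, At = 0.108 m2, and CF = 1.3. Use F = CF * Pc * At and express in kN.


F = 1.3 * 19e6 * 0.108 = 2.6676e+06 N = 2667.6 kN

2667.6 kN


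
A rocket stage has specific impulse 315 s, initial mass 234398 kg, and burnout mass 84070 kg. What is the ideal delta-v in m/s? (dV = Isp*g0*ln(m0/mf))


Ve = 315 * 9.81 = 3090.15 m/s
dV = 3090.15 * ln(234398/84070) = 3169 m/s

3169 m/s


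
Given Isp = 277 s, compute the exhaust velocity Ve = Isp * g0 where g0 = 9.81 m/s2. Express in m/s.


Ve = Isp * g0 = 277 * 9.81 = 2717.4 m/s

2717.4 m/s


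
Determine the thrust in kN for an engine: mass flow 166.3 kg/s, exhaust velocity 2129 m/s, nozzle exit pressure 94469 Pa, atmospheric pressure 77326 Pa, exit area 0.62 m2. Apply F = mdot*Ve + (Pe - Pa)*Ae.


F = 166.3 * 2129 + (94469 - 77326) * 0.62 = 364681.0 N = 364.7 kN

364.7 kN


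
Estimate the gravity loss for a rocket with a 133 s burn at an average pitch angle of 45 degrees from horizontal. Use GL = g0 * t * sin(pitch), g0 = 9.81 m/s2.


GL = 9.81 * 133 * sin(45 deg) = 923 m/s

923 m/s


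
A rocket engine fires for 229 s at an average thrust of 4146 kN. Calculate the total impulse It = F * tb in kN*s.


It = 4146 * 229 = 949434 kN*s

949434 kN*s


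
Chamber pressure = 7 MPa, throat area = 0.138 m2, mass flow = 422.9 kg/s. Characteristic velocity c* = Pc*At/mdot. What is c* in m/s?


c* = 7e6 * 0.138 / 422.9 = 2284 m/s

2284 m/s


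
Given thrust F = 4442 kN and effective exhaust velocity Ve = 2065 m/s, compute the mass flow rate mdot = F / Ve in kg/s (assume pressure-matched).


mdot = F / Ve = 4442000 / 2065 = 2151.1 kg/s

2151.1 kg/s


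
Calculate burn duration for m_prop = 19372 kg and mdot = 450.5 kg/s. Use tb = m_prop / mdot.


tb = 19372 / 450.5 = 43.0 s

43.0 s


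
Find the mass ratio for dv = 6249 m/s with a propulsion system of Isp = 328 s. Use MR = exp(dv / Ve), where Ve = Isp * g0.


Ve = 328 * 9.81 = 3217.68 m/s
MR = exp(6249 / 3217.68) = 6.973

6.973


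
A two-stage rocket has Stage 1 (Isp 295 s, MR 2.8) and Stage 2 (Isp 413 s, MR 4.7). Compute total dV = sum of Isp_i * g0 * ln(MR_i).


dV1 = 295 * 9.81 * ln(2.8) = 2979.7 m/s
dV2 = 413 * 9.81 * ln(4.7) = 6270.0 m/s
Total dV = 2979.7 + 6270.0 = 9249.7 m/s ~ 9250 m/s

9250 m/s


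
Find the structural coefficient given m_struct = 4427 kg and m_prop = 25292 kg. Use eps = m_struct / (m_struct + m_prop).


eps = 4427 / (4427 + 25292) = 0.149

0.149


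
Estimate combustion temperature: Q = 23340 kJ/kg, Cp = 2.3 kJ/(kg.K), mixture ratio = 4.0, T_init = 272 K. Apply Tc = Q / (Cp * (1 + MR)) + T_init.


Tc = 23340 / (2.3 * (1 + 4.0)) + 272 = 2302 K

2302 K


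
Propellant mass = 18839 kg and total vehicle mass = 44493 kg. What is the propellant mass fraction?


PMF = 18839 / 44493 = 0.423

0.423


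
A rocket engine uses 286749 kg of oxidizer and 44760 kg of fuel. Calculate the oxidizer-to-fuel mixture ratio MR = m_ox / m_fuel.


MR = 286749 / 44760 = 6.41

6.41


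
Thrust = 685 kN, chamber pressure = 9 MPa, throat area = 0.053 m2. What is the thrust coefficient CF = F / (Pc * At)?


CF = 685000 / (9e6 * 0.053) = 1.44

1.44


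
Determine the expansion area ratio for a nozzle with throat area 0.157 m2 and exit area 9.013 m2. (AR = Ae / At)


AR = 9.013 / 0.157 = 57.4

57.4


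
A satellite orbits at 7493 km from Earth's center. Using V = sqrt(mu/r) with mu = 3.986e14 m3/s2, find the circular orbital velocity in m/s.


V = sqrt(3.986e14 / 7493000) = 7294 m/s

7294 m/s


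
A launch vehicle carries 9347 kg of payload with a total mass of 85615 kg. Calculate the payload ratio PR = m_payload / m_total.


PR = 9347 / 85615 = 0.1092

0.1092


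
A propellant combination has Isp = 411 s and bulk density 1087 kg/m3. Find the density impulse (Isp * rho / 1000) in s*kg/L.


rho*Isp = 411 * 1087 / 1000 = 447 s*kg/L

447 s*kg/L


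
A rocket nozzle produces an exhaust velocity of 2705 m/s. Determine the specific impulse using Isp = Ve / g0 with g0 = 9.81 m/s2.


Isp = Ve / g0 = 2705 / 9.81 = 275.7 s

275.7 s


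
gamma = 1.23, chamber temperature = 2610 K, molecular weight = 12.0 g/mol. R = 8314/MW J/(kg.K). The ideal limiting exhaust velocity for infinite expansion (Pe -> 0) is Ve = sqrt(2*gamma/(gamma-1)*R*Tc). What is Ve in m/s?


R = 8314 / 12.0 = 692.83 J/(kg.K)
Ve = sqrt(2 * 1.23 / (1.23 - 1) * 692.83 * 2610) = 4398 m/s

4398 m/s


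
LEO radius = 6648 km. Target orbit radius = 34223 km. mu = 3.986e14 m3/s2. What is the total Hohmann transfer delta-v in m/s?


V1 = sqrt(mu/r1) = 7743.25 m/s
dV1 = V1*(sqrt(2*r2/(r1+r2)) - 1) = 2277.26 m/s
V2 = sqrt(mu/r2) = 3412.79 m/s
dV2 = V2*(1 - sqrt(2*r1/(r1+r2))) = 1466.25 m/s
Total dV = 3744 m/s

3744 m/s


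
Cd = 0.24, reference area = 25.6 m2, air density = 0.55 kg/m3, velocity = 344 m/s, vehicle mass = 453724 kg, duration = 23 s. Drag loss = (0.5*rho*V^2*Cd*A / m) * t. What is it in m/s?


D = 0.5 * 0.55 * 344^2 * 0.24 * 25.6 = 199940.51 N
a = 199940.51 / 453724 = 0.4407 m/s2
dV = 0.4407 * 23 = 10.1 m/s

10.1 m/s


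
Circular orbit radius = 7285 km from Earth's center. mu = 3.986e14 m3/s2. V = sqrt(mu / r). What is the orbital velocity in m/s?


V = sqrt(3.986e14 / 7285000) = 7397 m/s

7397 m/s


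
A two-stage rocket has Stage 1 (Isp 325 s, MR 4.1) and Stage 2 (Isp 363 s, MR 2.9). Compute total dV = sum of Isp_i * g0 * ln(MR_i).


dV1 = 325 * 9.81 * ln(4.1) = 4498.6 m/s
dV2 = 363 * 9.81 * ln(2.9) = 3791.5 m/s
Total dV = 4498.6 + 3791.5 = 8290.1 m/s ~ 8290 m/s

8290 m/s


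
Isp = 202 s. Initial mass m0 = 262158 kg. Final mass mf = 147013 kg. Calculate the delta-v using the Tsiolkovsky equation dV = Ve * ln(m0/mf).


Ve = 202 * 9.81 = 1981.62 m/s
dV = 1981.62 * ln(262158/147013) = 1146 m/s

1146 m/s


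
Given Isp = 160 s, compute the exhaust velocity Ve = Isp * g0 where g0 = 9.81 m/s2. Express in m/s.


Ve = Isp * g0 = 160 * 9.81 = 1569.6 m/s

1569.6 m/s


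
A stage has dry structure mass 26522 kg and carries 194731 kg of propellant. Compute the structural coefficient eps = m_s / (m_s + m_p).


eps = 26522 / (26522 + 194731) = 0.1199

0.1199


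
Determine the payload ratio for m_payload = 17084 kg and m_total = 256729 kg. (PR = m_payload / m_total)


PR = 17084 / 256729 = 0.0665

0.0665


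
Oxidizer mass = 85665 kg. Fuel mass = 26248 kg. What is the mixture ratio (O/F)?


MR = 85665 / 26248 = 3.26

3.26


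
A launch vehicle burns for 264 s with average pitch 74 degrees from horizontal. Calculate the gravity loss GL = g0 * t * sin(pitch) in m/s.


GL = 9.81 * 264 * sin(74 deg) = 2490 m/s

2490 m/s


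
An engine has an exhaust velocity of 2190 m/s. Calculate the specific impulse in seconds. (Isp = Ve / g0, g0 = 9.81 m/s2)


Isp = Ve / g0 = 2190 / 9.81 = 223.2 s

223.2 s


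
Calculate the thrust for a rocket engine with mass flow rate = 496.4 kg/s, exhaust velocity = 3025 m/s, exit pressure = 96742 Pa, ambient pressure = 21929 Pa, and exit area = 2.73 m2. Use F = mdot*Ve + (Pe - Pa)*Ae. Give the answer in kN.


F = 496.4 * 3025 + (96742 - 21929) * 2.73 = 1.7058e+06 N = 1705.8 kN

1705.8 kN


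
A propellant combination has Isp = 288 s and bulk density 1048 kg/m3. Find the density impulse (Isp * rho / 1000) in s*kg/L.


rho*Isp = 288 * 1048 / 1000 = 302 s*kg/L

302 s*kg/L


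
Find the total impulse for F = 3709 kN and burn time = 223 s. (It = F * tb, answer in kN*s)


It = 3709 * 223 = 827107 kN*s

827107 kN*s


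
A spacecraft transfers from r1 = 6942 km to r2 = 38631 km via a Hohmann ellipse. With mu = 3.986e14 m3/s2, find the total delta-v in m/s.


V1 = sqrt(mu/r1) = 7577.51 m/s
dV1 = V1*(sqrt(2*r2/(r1+r2)) - 1) = 2288.82 m/s
V2 = sqrt(mu/r2) = 3212.19 m/s
dV2 = V2*(1 - sqrt(2*r1/(r1+r2))) = 1439.2 m/s
Total dV = 3728 m/s

3728 m/s


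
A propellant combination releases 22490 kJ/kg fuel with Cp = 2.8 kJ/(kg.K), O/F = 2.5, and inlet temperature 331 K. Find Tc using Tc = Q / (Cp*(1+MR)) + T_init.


Tc = 22490 / (2.8 * (1 + 2.5)) + 331 = 2626 K

2626 K


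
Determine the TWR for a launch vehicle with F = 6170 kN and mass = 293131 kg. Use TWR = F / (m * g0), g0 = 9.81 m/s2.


TWR = 6170000 / (293131 * 9.81) = 2.15

2.15


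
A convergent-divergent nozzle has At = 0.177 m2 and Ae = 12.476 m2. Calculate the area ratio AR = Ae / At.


AR = 12.476 / 0.177 = 70.5

70.5


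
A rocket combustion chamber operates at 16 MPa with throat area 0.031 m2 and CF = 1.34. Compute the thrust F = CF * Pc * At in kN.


F = 1.34 * 16e6 * 0.031 = 664640.0 N = 664.6 kN

664.6 kN


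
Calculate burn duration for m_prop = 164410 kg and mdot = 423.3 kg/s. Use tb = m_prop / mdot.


tb = 164410 / 423.3 = 388.4 s

388.4 s


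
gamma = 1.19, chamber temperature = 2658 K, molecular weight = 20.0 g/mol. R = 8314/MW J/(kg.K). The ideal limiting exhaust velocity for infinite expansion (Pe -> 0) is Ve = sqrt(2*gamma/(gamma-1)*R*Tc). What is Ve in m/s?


R = 8314 / 20.0 = 415.7 J/(kg.K)
Ve = sqrt(2 * 1.19 / (1.19 - 1) * 415.7 * 2658) = 3720 m/s

3720 m/s


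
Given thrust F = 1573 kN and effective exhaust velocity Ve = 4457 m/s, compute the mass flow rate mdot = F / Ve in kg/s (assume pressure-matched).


mdot = F / Ve = 1573000 / 4457 = 352.9 kg/s

352.9 kg/s


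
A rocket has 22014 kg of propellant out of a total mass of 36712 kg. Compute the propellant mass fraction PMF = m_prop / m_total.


PMF = 22014 / 36712 = 0.6

0.6


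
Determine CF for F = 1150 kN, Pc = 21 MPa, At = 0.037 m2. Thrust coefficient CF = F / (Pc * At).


CF = 1150000 / (21e6 * 0.037) = 1.48

1.48


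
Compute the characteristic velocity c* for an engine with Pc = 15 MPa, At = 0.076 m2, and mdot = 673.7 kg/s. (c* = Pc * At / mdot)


c* = 15e6 * 0.076 / 673.7 = 1692 m/s

1692 m/s


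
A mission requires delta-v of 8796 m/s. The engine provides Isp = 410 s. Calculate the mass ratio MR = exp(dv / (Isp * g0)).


Ve = 410 * 9.81 = 4022.1 m/s
MR = exp(8796 / 4022.1) = 8.908

8.908


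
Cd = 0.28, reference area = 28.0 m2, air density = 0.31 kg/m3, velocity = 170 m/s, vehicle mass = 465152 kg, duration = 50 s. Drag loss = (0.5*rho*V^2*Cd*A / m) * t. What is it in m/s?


D = 0.5 * 0.31 * 170^2 * 0.28 * 28.0 = 35119.28 N
a = 35119.28 / 465152 = 0.0755 m/s2
dV = 0.0755 * 50 = 3.8 m/s

3.8 m/s


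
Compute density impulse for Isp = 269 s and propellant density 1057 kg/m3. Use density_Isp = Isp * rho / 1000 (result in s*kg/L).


rho*Isp = 269 * 1057 / 1000 = 284 s*kg/L

284 s*kg/L


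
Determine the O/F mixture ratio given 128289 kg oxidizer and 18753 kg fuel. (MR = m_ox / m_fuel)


MR = 128289 / 18753 = 6.84

6.84


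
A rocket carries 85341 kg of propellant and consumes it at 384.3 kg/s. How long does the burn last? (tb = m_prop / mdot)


tb = 85341 / 384.3 = 222.1 s

222.1 s


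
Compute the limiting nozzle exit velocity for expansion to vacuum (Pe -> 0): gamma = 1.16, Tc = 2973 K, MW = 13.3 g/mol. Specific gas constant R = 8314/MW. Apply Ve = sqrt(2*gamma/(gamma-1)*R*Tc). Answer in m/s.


R = 8314 / 13.3 = 625.11 J/(kg.K)
Ve = sqrt(2 * 1.16 / (1.16 - 1) * 625.11 * 2973) = 5191 m/s

5191 m/s


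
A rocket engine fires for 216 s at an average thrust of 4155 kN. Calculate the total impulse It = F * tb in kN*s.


It = 4155 * 216 = 897480 kN*s

897480 kN*s


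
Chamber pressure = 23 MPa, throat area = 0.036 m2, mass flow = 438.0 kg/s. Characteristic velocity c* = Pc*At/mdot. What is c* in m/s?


c* = 23e6 * 0.036 / 438.0 = 1890 m/s

1890 m/s


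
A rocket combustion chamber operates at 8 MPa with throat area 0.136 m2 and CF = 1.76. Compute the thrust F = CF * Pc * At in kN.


F = 1.76 * 8e6 * 0.136 = 1.9149e+06 N = 1914.9 kN

1914.9 kN


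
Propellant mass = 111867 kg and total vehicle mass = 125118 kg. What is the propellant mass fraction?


PMF = 111867 / 125118 = 0.894

0.894


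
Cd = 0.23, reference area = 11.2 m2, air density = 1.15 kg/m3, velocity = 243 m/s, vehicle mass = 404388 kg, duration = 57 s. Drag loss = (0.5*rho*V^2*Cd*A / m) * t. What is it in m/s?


D = 0.5 * 1.15 * 243^2 * 0.23 * 11.2 = 87463.38 N
a = 87463.38 / 404388 = 0.2163 m/s2
dV = 0.2163 * 57 = 12.3 m/s

12.3 m/s


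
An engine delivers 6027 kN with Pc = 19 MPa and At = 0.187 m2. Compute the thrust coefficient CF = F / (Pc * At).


CF = 6027000 / (19e6 * 0.187) = 1.7

1.7


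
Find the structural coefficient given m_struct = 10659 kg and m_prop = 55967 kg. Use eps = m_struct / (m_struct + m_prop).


eps = 10659 / (10659 + 55967) = 0.16

0.16


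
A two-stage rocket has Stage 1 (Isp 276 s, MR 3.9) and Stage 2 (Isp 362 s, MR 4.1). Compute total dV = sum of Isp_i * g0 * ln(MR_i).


dV1 = 276 * 9.81 * ln(3.9) = 3684.9 m/s
dV2 = 362 * 9.81 * ln(4.1) = 5010.7 m/s
Total dV = 3684.9 + 5010.7 = 8695.6 m/s ~ 8696 m/s

8696 m/s


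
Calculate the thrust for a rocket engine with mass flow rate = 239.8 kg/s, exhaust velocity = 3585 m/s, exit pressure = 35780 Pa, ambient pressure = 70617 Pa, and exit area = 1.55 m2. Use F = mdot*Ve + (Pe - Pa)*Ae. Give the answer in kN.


F = 239.8 * 3585 + (35780 - 70617) * 1.55 = 805686.0 N = 805.7 kN

805.7 kN


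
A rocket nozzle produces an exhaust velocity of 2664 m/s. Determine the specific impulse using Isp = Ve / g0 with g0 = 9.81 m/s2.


Isp = Ve / g0 = 2664 / 9.81 = 271.6 s

271.6 s


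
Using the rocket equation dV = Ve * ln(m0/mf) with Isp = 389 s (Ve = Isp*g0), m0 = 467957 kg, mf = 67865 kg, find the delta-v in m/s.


Ve = 389 * 9.81 = 3816.09 m/s
dV = 3816.09 * ln(467957/67865) = 7368 m/s

7368 m/s


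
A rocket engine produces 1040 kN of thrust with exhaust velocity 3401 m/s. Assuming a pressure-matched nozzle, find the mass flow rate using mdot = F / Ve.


mdot = F / Ve = 1040000 / 3401 = 305.8 kg/s

305.8 kg/s


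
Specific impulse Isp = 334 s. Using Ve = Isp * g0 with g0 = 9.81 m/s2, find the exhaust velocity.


Ve = Isp * g0 = 334 * 9.81 = 3276.5 m/s

3276.5 m/s


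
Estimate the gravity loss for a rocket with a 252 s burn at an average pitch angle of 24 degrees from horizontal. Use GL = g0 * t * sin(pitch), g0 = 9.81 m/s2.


GL = 9.81 * 252 * sin(24 deg) = 1006 m/s

1006 m/s


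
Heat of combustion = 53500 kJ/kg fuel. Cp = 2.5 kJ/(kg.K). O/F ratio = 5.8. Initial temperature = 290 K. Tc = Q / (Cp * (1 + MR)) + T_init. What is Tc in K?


Tc = 53500 / (2.5 * (1 + 5.8)) + 290 = 3437 K

3437 K


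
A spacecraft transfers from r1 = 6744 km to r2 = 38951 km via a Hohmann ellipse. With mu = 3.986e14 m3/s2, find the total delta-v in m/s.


V1 = sqrt(mu/r1) = 7687.94 m/s
dV1 = V1*(sqrt(2*r2/(r1+r2)) - 1) = 2350.12 m/s
V2 = sqrt(mu/r2) = 3198.96 m/s
dV2 = V2*(1 - sqrt(2*r1/(r1+r2))) = 1460.97 m/s
Total dV = 3811 m/s

3811 m/s


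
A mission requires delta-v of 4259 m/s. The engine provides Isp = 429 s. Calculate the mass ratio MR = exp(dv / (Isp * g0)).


Ve = 429 * 9.81 = 4208.49 m/s
MR = exp(4259 / 4208.49) = 2.751

2.751


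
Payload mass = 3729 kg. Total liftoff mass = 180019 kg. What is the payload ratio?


PR = 3729 / 180019 = 0.0207

0.0207


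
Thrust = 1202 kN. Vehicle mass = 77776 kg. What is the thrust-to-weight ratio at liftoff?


TWR = 1202000 / (77776 * 9.81) = 1.58

1.58


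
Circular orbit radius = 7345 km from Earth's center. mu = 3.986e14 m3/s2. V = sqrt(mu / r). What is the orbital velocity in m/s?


V = sqrt(3.986e14 / 7345000) = 7367 m/s

7367 m/s


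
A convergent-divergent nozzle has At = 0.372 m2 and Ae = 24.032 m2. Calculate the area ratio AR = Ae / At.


AR = 24.032 / 0.372 = 64.6

64.6


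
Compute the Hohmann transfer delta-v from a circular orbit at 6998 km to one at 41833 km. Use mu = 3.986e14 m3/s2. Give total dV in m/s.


V1 = sqrt(mu/r1) = 7547.13 m/s
dV1 = V1*(sqrt(2*r2/(r1+r2)) - 1) = 2331.77 m/s
V2 = sqrt(mu/r2) = 3086.8 m/s
dV2 = V2*(1 - sqrt(2*r1/(r1+r2))) = 1434.22 m/s
Total dV = 3766 m/s

3766 m/s


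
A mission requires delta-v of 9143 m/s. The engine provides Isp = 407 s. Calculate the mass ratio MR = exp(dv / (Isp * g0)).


Ve = 407 * 9.81 = 3992.67 m/s
MR = exp(9143 / 3992.67) = 9.874

9.874


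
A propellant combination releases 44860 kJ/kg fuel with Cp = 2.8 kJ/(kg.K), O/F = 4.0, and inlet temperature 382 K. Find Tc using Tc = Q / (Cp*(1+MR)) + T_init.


Tc = 44860 / (2.8 * (1 + 4.0)) + 382 = 3586 K

3586 K


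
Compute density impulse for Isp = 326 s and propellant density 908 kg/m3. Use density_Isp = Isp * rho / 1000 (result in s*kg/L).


rho*Isp = 326 * 908 / 1000 = 296 s*kg/L

296 s*kg/L


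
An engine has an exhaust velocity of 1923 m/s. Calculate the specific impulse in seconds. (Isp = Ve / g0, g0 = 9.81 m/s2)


Isp = Ve / g0 = 1923 / 9.81 = 196.0 s

196.0 s


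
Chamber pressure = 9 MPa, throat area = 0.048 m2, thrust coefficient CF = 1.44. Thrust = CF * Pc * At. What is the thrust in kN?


F = 1.44 * 9e6 * 0.048 = 622080.0 N = 622.1 kN

622.1 kN


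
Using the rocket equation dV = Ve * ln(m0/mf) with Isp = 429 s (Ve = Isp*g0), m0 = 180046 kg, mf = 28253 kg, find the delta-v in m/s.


Ve = 429 * 9.81 = 4208.49 m/s
dV = 4208.49 * ln(180046/28253) = 7794 m/s

7794 m/s


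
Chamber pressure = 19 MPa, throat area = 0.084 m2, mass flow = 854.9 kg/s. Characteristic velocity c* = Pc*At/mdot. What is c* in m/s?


c* = 19e6 * 0.084 / 854.9 = 1867 m/s

1867 m/s


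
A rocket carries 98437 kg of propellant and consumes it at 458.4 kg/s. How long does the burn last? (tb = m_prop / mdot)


tb = 98437 / 458.4 = 214.7 s

214.7 s


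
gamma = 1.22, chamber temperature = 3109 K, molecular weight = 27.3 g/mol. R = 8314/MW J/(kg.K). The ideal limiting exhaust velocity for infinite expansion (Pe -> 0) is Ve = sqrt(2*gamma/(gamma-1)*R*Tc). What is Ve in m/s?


R = 8314 / 27.3 = 304.54 J/(kg.K)
Ve = sqrt(2 * 1.22 / (1.22 - 1) * 304.54 * 3109) = 3241 m/s

3241 m/s


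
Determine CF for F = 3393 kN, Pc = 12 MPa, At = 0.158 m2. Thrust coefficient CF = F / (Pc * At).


CF = 3393000 / (12e6 * 0.158) = 1.79

1.79


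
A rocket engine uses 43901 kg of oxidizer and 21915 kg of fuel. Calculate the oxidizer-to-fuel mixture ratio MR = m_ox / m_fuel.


MR = 43901 / 21915 = 2.0

2.0


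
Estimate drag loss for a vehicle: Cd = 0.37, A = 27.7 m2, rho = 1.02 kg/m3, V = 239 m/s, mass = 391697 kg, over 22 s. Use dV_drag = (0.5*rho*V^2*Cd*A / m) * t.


D = 0.5 * 1.02 * 239^2 * 0.37 * 27.7 = 298570.9 N
a = 298570.9 / 391697 = 0.7622 m/s2
dV = 0.7622 * 22 = 16.8 m/s

16.8 m/s


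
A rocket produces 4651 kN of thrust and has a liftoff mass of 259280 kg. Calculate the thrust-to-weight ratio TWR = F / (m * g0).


TWR = 4651000 / (259280 * 9.81) = 1.83

1.83


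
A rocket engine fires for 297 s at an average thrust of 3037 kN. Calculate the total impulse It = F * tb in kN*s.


It = 3037 * 297 = 901989 kN*s

901989 kN*s


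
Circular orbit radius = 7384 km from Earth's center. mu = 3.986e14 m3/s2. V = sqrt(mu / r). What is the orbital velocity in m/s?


V = sqrt(3.986e14 / 7384000) = 7347 m/s

7347 m/s


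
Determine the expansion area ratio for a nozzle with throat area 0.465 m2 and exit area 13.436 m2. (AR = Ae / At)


AR = 13.436 / 0.465 = 28.9

28.9


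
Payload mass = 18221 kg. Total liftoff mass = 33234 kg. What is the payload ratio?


PR = 18221 / 33234 = 0.5483

0.5483


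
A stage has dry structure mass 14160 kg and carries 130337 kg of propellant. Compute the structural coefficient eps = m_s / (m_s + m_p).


eps = 14160 / (14160 + 130337) = 0.098

0.098


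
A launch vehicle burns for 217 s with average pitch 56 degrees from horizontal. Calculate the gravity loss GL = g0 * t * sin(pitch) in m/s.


GL = 9.81 * 217 * sin(56 deg) = 1765 m/s

1765 m/s


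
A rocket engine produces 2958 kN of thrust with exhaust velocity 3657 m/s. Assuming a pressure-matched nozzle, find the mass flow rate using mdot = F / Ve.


mdot = F / Ve = 2958000 / 3657 = 808.9 kg/s

808.9 kg/s


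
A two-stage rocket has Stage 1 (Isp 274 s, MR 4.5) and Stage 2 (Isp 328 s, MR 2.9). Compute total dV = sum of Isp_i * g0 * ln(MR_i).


dV1 = 274 * 9.81 * ln(4.5) = 4042.9 m/s
dV2 = 328 * 9.81 * ln(2.9) = 3425.9 m/s
Total dV = 4042.9 + 3425.9 = 7468.8 m/s ~ 7469 m/s

7469 m/s


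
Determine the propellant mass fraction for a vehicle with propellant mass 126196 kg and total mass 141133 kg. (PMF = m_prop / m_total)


PMF = 126196 / 141133 = 0.894

0.894


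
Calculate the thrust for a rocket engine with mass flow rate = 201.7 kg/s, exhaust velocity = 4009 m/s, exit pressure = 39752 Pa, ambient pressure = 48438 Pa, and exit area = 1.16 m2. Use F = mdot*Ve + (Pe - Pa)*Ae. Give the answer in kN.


F = 201.7 * 4009 + (39752 - 48438) * 1.16 = 798540.0 N = 798.5 kN

798.5 kN


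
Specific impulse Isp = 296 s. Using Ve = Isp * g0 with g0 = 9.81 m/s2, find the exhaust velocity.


Ve = Isp * g0 = 296 * 9.81 = 2903.8 m/s

2903.8 m/s


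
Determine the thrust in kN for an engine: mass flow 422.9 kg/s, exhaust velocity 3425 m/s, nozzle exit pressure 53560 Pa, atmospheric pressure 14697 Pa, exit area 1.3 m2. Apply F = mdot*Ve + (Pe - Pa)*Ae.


F = 422.9 * 3425 + (53560 - 14697) * 1.3 = 1.4990e+06 N = 1499.0 kN

1499.0 kN


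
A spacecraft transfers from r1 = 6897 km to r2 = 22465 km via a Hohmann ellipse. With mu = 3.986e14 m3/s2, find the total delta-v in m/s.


V1 = sqrt(mu/r1) = 7602.19 m/s
dV1 = V1*(sqrt(2*r2/(r1+r2)) - 1) = 1801.84 m/s
V2 = sqrt(mu/r2) = 4212.26 m/s
dV2 = V2*(1 - sqrt(2*r1/(r1+r2))) = 1325.12 m/s
Total dV = 3127 m/s

3127 m/s


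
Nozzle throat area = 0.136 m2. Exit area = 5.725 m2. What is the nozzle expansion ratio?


AR = 5.725 / 0.136 = 42.1

42.1


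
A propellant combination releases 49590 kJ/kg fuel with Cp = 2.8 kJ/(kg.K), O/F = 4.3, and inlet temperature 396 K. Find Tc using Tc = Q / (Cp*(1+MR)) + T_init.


Tc = 49590 / (2.8 * (1 + 4.3)) + 396 = 3738 K

3738 K


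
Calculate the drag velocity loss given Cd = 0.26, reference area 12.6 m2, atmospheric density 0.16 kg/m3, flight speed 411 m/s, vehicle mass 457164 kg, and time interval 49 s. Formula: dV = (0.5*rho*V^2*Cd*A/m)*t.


D = 0.5 * 0.16 * 411^2 * 0.26 * 12.6 = 44270.82 N
a = 44270.82 / 457164 = 0.0968 m/s2
dV = 0.0968 * 49 = 4.7 m/s

4.7 m/s


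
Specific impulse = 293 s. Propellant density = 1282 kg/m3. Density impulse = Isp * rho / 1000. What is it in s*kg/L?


rho*Isp = 293 * 1282 / 1000 = 376 s*kg/L

376 s*kg/L
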